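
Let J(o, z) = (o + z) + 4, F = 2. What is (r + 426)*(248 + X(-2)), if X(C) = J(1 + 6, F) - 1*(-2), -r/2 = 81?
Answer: 69432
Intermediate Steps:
r = -162 (r = -2*81 = -162)
J(o, z) = 4 + o + z
X(C) = 15 (X(C) = (4 + (1 + 6) + 2) - 1*(-2) = (4 + 7 + 2) + 2 = 13 + 2 = 15)
(r + 426)*(248 + X(-2)) = (-162 + 426)*(248 + 15) = 264*263 = 69432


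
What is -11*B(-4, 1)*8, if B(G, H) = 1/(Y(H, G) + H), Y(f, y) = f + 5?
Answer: -88/7 ≈ -12.571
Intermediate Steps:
Y(f, y) = 5 + f
B(G, H) = 1/(5 + 2*H) (B(G, H) = 1/((5 + H) + H) = 1/(5 + 2*H))
-11*B(-4, 1)*8 = -11*8/(5 + 2*1) = -11*8/(5 + 2) = -11*8/7 = -88/7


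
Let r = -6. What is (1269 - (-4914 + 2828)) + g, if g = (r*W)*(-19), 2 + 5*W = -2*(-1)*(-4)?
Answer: 3127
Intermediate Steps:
W = -2 (W = -⅖ + (-2*(-1)*(-4))/5 = -⅖ + (2*(-4))/5 = -⅖ + (⅕)*(-8) = -⅖ - 8/5 = -2)
g = -228 (g = -6*(-2)*(-19) = 12*(-19) = -228)
(1269 - (-4914 + 2828)) + g = (1269 - (-4914 + 2828)) - 228 = (1269 - 1*(-2086)) - 228 = (1269 + 2086) - 228 = 3355 - 228 = 3127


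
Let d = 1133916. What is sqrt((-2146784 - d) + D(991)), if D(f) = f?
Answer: I*sqrt(3279709) ≈ 1811.0*I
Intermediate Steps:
sqrt((-2146784 - d) + D(991)) = sqrt((-2146784 - 1*1133916) + 991) = sqrt((-2146784 - 1133916) + 991) = sqrt(-3280700 + 991) = sqrt(-3279709) = I*sqrt(3279709)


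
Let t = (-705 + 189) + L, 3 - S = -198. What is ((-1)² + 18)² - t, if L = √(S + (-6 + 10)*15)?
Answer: 877 - 3*√29 ≈ 860.84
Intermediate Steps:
S = 201 (S = 3 - 1*(-198) = 3 + 198 = 201)
L = 3*√29 (L = √(201 + (-6 + 10)*15) = √(201 + 4*15) = √(201 + 60) = √261 = 3*√29 ≈ 16.155)
t = -516 + 3*√29 (t = (-705 + 189) + 3*√29 = -516 + 3*√29 ≈ -499.84)
((-1)² + 18)² - t = ((-1)² + 18)² - (-516 + 3*√29) = (1 + 18)² + (516 - 3*√29) = 19² + (516 - 3*√29) = 361 + (516 - 3*√29) = 877 - 3*√29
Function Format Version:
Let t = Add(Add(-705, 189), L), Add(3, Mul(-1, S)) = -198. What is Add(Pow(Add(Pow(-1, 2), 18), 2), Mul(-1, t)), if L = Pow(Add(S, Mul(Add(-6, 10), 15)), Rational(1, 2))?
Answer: Add(877, Mul(-3, Pow(29, Rational(1, 2)))) ≈ 860.84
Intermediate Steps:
S = 201 (S = Add(3, Mul(-1, -198)) = Add(3, 198) = 201)
L = Mul(3, Pow(29, Rational(1, 2))) (L = Pow(Add(201, Mul(Add(-6, 10), 15)), Rational(1, 2)) = Pow(Add(201, Mul(4, 15)), Rational(1, 2)) = Pow(Add(201, 60), Rational(1, 2)) = Pow(261, Rational(1, 2)) = Mul(3, Pow(29, Rational(1, 2))) ≈ 16.155)
t = Add(-516, Mul(3, Pow(29, Rational(1, 2)))) (t = Add(Add(-705, 189), Mul(3, Pow(29, Rational(1, 2)))) = Add(-516, Mul(3, Pow(29, Rational(1, 2)))) ≈ -499.84)
Add(Pow(Add(Pow(-1, 2), 18), 2), Mul(-1, t)) = Add(Pow(Add(Pow(-1, 2), 18), 2), Mul(-1, Add(-516, Mul(3, Pow(29, Rational(1, 2)))))) = Add(Pow(Add(1, 18), 2), Add(516, Mul(-3, Pow(29, Rational(1, 2))))) = Add(Pow(19, 2), Add(516, Mul(-3, Pow(29, Rational(1, 2))))) = Add(361, Add(516, Mul(-3, Pow(29, Rational(1, 2))))) = Add(877, Mul(-3, Pow(29, Rational(1, 2))))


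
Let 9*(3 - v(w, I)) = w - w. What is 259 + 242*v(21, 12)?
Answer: 985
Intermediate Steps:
v(w, I) = 3 (v(w, I) = 3 - (w - w)/9 = 3 - ⅑*0 = 3 + 0 = 3)
259 + 242*v(21, 12) = 259 + 242*3 = 259 + 726 = 985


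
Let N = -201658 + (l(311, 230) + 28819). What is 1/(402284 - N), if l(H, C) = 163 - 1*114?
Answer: 1/575074 ≈ 1.7389e-6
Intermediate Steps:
l(H, C) = 49 (l(H, C) = 163 - 114 = 49)
N = -172790 (N = -201658 + (49 + 28819) = -201658 + 28868 = -172790)
1/(402284 - N) = 1/(402284 - 1*(-172790)) = 1/(402284 + 172790) = 1/575074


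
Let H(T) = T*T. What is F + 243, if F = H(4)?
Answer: 259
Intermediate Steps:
H(T) = T**2
F = 16 (F = 4**2 = 16)
F + 243 = 16 + 243 = 259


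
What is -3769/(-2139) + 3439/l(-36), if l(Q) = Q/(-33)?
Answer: 26987153/8556 ≈ 3154.2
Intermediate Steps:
l(Q) = -Q/33 (l(Q) = Q*(-1/33) = -Q/33)
-3769/(-2139) + 3439/l(-36) = -3769/(-2139) + 3439/((-1/33*(-36))) = -3769*(-1/2139) + 3439/(12/11) = 3769/2139 + 3439*(11/12) = 3769/2139 + 37829/12 = 26987153/8556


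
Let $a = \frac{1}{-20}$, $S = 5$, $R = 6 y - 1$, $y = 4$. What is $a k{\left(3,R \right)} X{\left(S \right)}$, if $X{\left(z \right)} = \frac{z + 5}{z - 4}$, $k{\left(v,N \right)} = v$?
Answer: $- \frac{3}{2} \approx -1.5$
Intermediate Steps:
$R = 23$ ($R = 6 \cdot 4 - 1 = 24 - 1 = 23$)
$X{\left(z \right)} = \frac{5 + z}{-4 + z}$
$a = - \frac{1}{20} \approx -0.05$
$a k{\left(3,R \right)} X{\left(S \right)} = \left(- \frac{1}{20}\right) 3 \frac{5 + 5}{-4 + 5} = - \frac{3 \cdot 1^{-1} \cdot 10}{20} = - \frac{3 \cdot 1 \cdot 10}{20} = \left(- \frac{3}{20}\right) 10 = - \frac{3}{2}$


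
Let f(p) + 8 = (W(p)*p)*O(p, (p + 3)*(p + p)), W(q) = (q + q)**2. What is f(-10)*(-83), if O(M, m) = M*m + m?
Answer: -418319336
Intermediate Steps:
W(q) = 4*q**2 (W(q) = (2*q)**2 = 4*q**2)
O(M, m) = m + M*m
f(p) = -8 + 8*p**4*(1 + p)*(3 + p) (f(p) = -8 + ((4*p**2)*p)*(((p + 3)*(p + p))*(1 + p)) = -8 + (4*p**3)*(((3 + p)*(2*p))*(1 + p)) = -8 + (4*p**3)*((2*p*(3 + p))*(1 + p)) = -8 + (4*p**3)*(2*p*(1 + p)*(3 + p)) = -8 + 8*p**4*(1 + p)*(3 + p))
f(-10)*(-83) = (-8 + 8*(-10)**4*(1 - 10)*(3 - 10))*(-83) = (-8 + 8*10000*(-9)*(-7))*(-83) = (-8 + 5040000)*(-83) = 5039992*(-83) = -418319336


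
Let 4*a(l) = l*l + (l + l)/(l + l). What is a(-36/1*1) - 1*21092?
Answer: -83071/4 ≈ -20768.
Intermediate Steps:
a(l) = 1/4 + l**2/4 (a(l) = (l*l + (l + l)/(l + l))/4 = (l**2 + (2*l)/((2*l)))/4 = (l**2 + (2*l)*(1/(2*l)))/4 = (l**2 + 1)/4 = (1 + l**2)/4 = 1/4 + l**2/4)
a(-36/1*1) - 1*21092 = (1/4 + (-36/1*1)**2/4) - 1*21092 = (1/4 + (-36*1)**2/4) - 21092 = (1/4 + (1/4)*(-36)**2) - 21092 = (1/4 + (1/4)*1296) - 21092 = (1/4 + 324) - 21092 = 1297/4 - 21092 = -83071/4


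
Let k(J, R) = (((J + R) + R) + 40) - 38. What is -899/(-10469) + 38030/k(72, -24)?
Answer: 6864818/4693 ≈ 1462.8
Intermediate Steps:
k(J, R) = 2 + J + 2*R (k(J, R) = ((J + 2*R) + 40) - 38 = (40 + J + 2*R) - 38 = 2 + J + 2*R)
-899/(-10469) + 38030/k(72, -24) = -899/(-10469) + 38030/(2 + 72 + 2*(-24)) = -899*(-1/10469) + 38030/(2 + 72 - 48) = 31/361 + 38030/26 = 31/361 + 38030*(1/26) = 31/361 + 19015/13 = 6864818/4693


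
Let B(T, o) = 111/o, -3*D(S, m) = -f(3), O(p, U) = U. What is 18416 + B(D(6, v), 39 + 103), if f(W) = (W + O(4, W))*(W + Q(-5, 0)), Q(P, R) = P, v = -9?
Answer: 2615183/142 ≈ 18417.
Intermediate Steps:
f(W) = 2*W*(-5 + W) (f(W) = (W + W)*(W - 5) = (2*W)*(-5 + W) = 2*W*(-5 + W))
D(S, m) = -4 (D(S, m) = -(-1)*2*3*(-5 + 3)/3 = -(-1)*2*3*(-2)/3 = -(-1)*(-12)/3 = -1/3*12 = -4)
18416 + B(D(6, v), 39 + 103) = 18416 + 111/(39 + 103) = 18416 + 111/142 = 2615183/142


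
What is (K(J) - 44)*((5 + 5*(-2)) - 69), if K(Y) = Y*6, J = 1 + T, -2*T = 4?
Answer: 3700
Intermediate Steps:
T = -2 (T = -½*4 = -2)
J = -1 (J = 1 - 2 = -1)
K(Y) = 6*Y
(K(J) - 44)*((5 + 5*(-2)) - 69) = (6*(-1) - 44)*((5 + 5*(-2)) - 69) = (-6 - 44)*((5 - 10) - 69) = -50*(-5 - 69) = -50*(-74) = 3700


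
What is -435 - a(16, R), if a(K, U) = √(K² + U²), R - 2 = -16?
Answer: -435 - 2*√113 ≈ -456.26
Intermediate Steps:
R = -14 (R = 2 - 16 = -14)
-435 - a(16, R) = -435 - √(16² + (-14)²) = -435 - √(256 + 196) = -435 - √452 = -435 - 2*√113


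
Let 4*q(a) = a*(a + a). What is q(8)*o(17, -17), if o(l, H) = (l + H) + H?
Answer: -544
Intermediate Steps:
o(l, H) = l + 2*H (o(l, H) = (H + l) + H = l + 2*H)
q(a) = a²/2 (q(a) = (a*(a + a))/4 = (a*(2*a))/4 = (2*a²)/4 = a²/2)
q(8)*o(17, -17) = ((½)*8²)*(17 + 2*(-17)) = ((½)*64)*(17 - 34) = 32*(-17) = -544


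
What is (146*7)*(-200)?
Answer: -204400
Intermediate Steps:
(146*7)*(-200) = 1022*(-200) = -204400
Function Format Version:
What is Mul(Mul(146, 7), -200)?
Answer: -204400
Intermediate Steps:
Mul(Mul(146, 7), -200) = Mul(1022, -200) = -204400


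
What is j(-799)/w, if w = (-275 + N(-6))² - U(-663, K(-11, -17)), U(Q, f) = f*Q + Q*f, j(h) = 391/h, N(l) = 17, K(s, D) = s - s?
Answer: -23/3128508 ≈ -7.3517e-6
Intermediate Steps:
K(s, D) = 0
U(Q, f) = 2*Q*f (U(Q, f) = Q*f + Q*f = 2*Q*f)
w = 66564 (w = (-275 + 17)² - 2*(-663)*0 = (-258)² - 1*0 = 66564 + 0 = 66564)
j(-799)/w = (391/(-799))/66564 = (391*(-1/799))*(1/66564) = -23/47*1/66564 = -23/3128508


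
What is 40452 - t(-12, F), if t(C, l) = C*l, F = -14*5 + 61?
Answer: 40344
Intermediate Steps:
F = -9 (F = -70 + 61 = -9)
40452 - t(-12, F) = 40452 - (-12)*(-9) = 40452 - 1*108 = 40452 - 108 = 40344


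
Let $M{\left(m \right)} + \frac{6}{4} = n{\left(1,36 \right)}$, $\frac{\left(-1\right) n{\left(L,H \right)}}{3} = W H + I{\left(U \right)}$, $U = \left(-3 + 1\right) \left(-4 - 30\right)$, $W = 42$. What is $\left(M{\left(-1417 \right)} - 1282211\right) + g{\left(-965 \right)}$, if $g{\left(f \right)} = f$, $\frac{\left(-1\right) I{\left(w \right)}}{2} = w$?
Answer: $- \frac{2574611}{2} \approx -1.2873 \cdot 10^{6}$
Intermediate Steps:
$U = 68$ ($U = - 2 \left(-4 - 30\right) = \left(-2\right) \left(-34\right) = 68$)
$I{\left(w \right)} = - 2 w$
$n{\left(L,H \right)} = 408 - 126 H$ ($n{\left(L,H \right)} = - 3 \left(42 H - 136\right) = - 3 \left(-136 + 42 H\right) = 408 - 126 H$)
$M{\left(m \right)} = - \frac{8259}{2}$ ($M{\left(m \right)} = - \frac{3}{2} + \left(408 - 4536\right) = - \frac{3}{2} - 4128 = - \frac{8259}{2}$)
$\left(M{\left(-1417 \right)} - 1282211\right) + g{\left(-965 \right)} = \left(- \frac{8259}{2} - 1282211\right) - 965 = - \frac{2572681}{2} - 965 = - \frac{2574611}{2}$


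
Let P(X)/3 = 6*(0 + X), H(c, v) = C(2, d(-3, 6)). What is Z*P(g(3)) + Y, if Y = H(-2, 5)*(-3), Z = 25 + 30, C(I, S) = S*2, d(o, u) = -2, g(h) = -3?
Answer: -2958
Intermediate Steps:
C(I, S) = 2*S
H(c, v) = -4 (H(c, v) = 2*(-2) = -4)
P(X) = 18*X (P(X) = 3*(6*(0 + X)) = 3*(6*X) = 18*X)
Z = 55
Y = 12 (Y = -4*(-3) = 12)
Z*P(g(3)) + Y = 55*(18*(-3)) + 12 = 55*(-54) + 12 = -2970 + 12 = -2958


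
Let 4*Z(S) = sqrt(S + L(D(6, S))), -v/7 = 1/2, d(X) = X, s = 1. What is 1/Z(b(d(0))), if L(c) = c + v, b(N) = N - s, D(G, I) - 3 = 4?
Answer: 4*sqrt(10)/5 ≈ 2.5298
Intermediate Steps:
D(G, I) = 7 (D(G, I) = 3 + 4 = 7)
v = -7/2 ≈ -3.5000
b(N) = -1 + N (b(N) = N - 1*1 = N - 1 = -1 + N)
L(c) = -7/2 + c (L(c) = c - 7/2 = -7/2 + c)
Z(S) = sqrt(7/2 + S)/4 (Z(S) = sqrt(S + (-7/2 + 7))/4 = sqrt(S + 7/2)/4 = sqrt(7/2 + S)/4)
1/Z(b(d(0))) = 1/(sqrt(14 + 4*(-1 + 0))/8) = 1/(sqrt(14 + 4*(-1))/8) = 1/(sqrt(14 - 4)/8) = 1/(sqrt(10)/8) = 4*sqrt(10)/5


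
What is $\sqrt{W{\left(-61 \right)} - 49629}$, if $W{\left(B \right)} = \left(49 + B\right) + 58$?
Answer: $i \sqrt{49583} \approx 222.67 i$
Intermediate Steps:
$W{\left(B \right)} = 107 + B$
$\sqrt{W{\left(-61 \right)} - 49629} = \sqrt{\left(107 - 61\right) - 49629} = \sqrt{46 - 49629} = \sqrt{-49583} = i \sqrt{49583}$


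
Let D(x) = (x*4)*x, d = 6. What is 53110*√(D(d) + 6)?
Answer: 265550*√6 ≈ 6.5046e+5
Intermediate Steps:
D(x) = 4*x² (D(x) = (4*x)*x = 4*x²)
53110*√(D(d) + 6) = 53110*√(4*6² + 6) = 53110*√(4*36 + 6) = 53110*√(144 + 6) = 53110*√150 = 53110*(5*√6) = 265550*√6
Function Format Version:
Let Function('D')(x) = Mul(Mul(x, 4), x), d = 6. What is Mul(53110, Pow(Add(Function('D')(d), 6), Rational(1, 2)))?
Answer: Mul(265550, Pow(6, Rational(1, 2))) ≈ 6.5046e+5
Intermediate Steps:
Function('D')(x) = Mul(4, Pow(x, 2)) (Function('D')(x) = Mul(Mul(4, x), x) = Mul(4, Pow(x, 2)))
Mul(53110, Pow(Add(Function('D')(d), 6), Rational(1, 2))) = Mul(53110, Pow(Add(Mul(4, Pow(6, 2)), 6), Rational(1, 2))) = Mul(53110, Pow(Add(Mul(4, 36), 6), Rational(1, 2))) = Mul(53110, Pow(Add(144, 6), Rational(1, 2))) = Mul(53110, Pow(150, Rational(1, 2))) = Mul(53110, Mul(5, Pow(6, Rational(1, 2)))) = Mul(265550, Pow(6, Rational(1, 2)))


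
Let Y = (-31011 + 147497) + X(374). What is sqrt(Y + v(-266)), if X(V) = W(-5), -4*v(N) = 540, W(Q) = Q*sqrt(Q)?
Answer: sqrt(116351 - 5*I*sqrt(5)) ≈ 341.1 - 0.016*I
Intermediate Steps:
W(Q) = Q**(3/2)
v(N) = -135 (v(N) = -1/4*540 = -135)
X(V) = -5*I*sqrt(5) (X(V) = (-5)**(3/2) = -5*I*sqrt(5))
Y = 116486 - 5*I*sqrt(5) (Y = (-31011 + 147497) - 5*I*sqrt(5) = 116486 - 5*I*sqrt(5) ≈ 1.1649e+5 - 11.18*I)
sqrt(Y + v(-266)) = sqrt((116486 - 5*I*sqrt(5)) - 135) = sqrt(116351 - 5*I*sqrt(5))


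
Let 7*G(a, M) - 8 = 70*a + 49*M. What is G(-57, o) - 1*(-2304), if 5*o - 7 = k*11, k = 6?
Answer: 64307/35 ≈ 1837.3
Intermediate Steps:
o = 73/5 (o = 7/5 + (6*11)/5 = 7/5 + (1/5)*66 = 7/5 + 66/5 = 73/5 ≈ 14.600)
G(a, M) = 8/7 + 7*M + 10*a (G(a, M) = 8/7 + (70*a + 49*M)/7 = 8/7 + (49*M + 70*a)/7 = 8/7 + (7*M + 10*a) = 8/7 + 7*M + 10*a)
G(-57, o) - 1*(-2304) = (8/7 + 7*(73/5) + 10*(-57)) - 1*(-2304) = (8/7 + 511/5 - 570) + 2304 = -16333/35 + 2304 = 64307/35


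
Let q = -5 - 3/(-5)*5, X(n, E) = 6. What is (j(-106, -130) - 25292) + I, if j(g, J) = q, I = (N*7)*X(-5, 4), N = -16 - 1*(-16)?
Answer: -25294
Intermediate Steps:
N = 0 (N = -16 + 16 = 0)
I = 0 (I = (0*7)*6 = 0*6 = 0)
q = -2 (q = -5 - 3*(-⅕)*5 = -5 + (⅗)*5 = -5 + 3 = -2)
j(g, J) = -2
(j(-106, -130) - 25292) + I = (-2 - 25292) + 0 = -25294 + 0 = -25294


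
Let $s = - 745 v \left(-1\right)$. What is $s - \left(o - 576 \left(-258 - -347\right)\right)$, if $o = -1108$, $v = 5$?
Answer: $56097$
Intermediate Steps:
$s = 3725$ ($s = - 745 \cdot 5 \left(-1\right) = \left(-745\right) \left(-5\right) = 3725$)
$s - \left(o - 576 \left(-258 - -347\right)\right) = 3725 - \left(-1108 - 576 \left(-258 - -347\right)\right) = 3725 - \left(-1108 - 576 \left(-258 + 347\right)\right) = 3725 - \left(-1108 - 51264\right) = 3725 - -52372 = 3725 + 52372 = 56097$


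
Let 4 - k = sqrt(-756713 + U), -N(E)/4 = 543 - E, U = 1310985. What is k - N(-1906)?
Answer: 9800 - 4*sqrt(34642) ≈ 9055.5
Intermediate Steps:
N(E) = -2172 + 4*E (N(E) = -4*(543 - E) = -2172 + 4*E)
k = 4 - 4*sqrt(34642) (k = 4 - sqrt(-756713 + 1310985) = 4 - sqrt(554272) = 4 - 4*sqrt(34642) ≈ -740.49)
k - N(-1906) = (4 - 4*sqrt(34642)) - (-2172 + 4*(-1906)) = (4 - 4*sqrt(34642)) - (-2172 - 7624) = (4 - 4*sqrt(34642)) - 1*(-9796) = (4 - 4*sqrt(34642)) + 9796 = 9800 - 4*sqrt(34642)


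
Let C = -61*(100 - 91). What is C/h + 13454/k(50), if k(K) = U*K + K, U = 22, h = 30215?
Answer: 40588126/3474725 ≈ 11.681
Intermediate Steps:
C = -549 (C = -61*9 = -549)
k(K) = 23*K (k(K) = 22*K + K = 23*K)
C/h + 13454/k(50) = -549/30215 + 13454/((23*50)) = -549*1/30215 + 13454/1150 = -549/30215 + 13454*(1/1150) = -549/30215 + 6727/575 = 40588126/3474725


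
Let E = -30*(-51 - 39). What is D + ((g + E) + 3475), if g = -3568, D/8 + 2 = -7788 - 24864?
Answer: -258625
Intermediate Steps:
E = 2700 (E = -30*(-90) = 2700)
D = -261232 (D = -16 + 8*(-7788 - 24864) = -16 + 8*(-32652) = -16 - 261216 = -261232)
D + ((g + E) + 3475) = -261232 + ((-3568 + 2700) + 3475) = -261232 + (-868 + 3475) = -261232 + 2607 = -258625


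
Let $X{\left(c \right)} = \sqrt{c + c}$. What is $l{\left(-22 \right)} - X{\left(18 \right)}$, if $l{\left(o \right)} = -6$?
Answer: $-12$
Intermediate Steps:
$X{\left(c \right)} = \sqrt{2} \sqrt{c}$ ($X{\left(c \right)} = \sqrt{2 c} = \sqrt{2} \sqrt{c}$)
$l{\left(-22 \right)} - X{\left(18 \right)} = -6 - \sqrt{2} \sqrt{18} = -6 - \sqrt{2} \cdot 3 \sqrt{2} = -6 - 6 = -12$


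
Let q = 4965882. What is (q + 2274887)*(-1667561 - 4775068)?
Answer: -46649588341701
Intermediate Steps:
(q + 2274887)*(-1667561 - 4775068) = (4965882 + 2274887)*(-1667561 - 4775068) = 7240769*(-6442629) = -46649588341701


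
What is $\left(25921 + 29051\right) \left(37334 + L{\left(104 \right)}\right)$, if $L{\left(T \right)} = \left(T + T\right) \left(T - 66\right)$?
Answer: $2486823336$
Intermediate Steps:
$L{\left(T \right)} = 2 T \left(-66 + T\right)$
$\left(25921 + 29051\right) \left(37334 + L{\left(104 \right)}\right) = \left(25921 + 29051\right) \left(37334 + 2 \cdot 104 \left(-66 + 104\right)\right) = 54972 \left(37334 + 2 \cdot 104 \cdot 38\right) = 54972 \left(37334 + 7904\right) = 54972 \cdot 45238 = 2486823336$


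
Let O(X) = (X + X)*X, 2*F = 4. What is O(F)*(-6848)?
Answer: -54784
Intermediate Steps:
F = 2 (F = (½)*4 = 2)
O(X) = 2*X² (O(X) = (2*X)*X = 2*X²)
O(F)*(-6848) = (2*2²)*(-6848) = (2*4)*(-6848) = 8*(-6848) = -54784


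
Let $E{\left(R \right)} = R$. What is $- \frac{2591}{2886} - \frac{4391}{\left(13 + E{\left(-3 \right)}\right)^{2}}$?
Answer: $- \frac{6465763}{144300} \approx -44.808$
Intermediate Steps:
$- \frac{2591}{2886} - \frac{4391}{\left(13 + E{\left(-3 \right)}\right)^{2}} = - \frac{2591}{2886} - \frac{4391}{\left(13 - 3\right)^{2}} = \left(-2591\right) \frac{1}{2886} - \frac{4391}{10^{2}} = - \frac{2591}{2886} - \frac{4391}{100} = - \frac{6465763}{144300}$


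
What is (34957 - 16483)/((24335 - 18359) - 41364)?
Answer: -3079/5898 ≈ -0.52204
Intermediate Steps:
(34957 - 16483)/((24335 - 18359) - 41364) = 18474/(5976 - 41364) = 18474/(-35388) = 18474*(-1/35388) = -3079/5898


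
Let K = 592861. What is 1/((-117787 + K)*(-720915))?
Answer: -1/342487972710 ≈ -2.9198e-12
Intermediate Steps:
1/((-117787 + K)*(-720915)) = 1/((-117787 + 592861)*(-720915)) = -1/720915/475074 = (1/475074)*(-1/720915) = -1/342487972710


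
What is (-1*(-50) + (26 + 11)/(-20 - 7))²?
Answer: 1723969/729 ≈ 2364.8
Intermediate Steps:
(-1*(-50) + (26 + 11)/(-20 - 7))² = (50 + 37/(-27))² = (50 + 37*(-1/27))² = (50 - 37/27)² = (1313/27)² = 1723969/729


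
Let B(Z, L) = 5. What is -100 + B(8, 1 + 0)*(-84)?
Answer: -520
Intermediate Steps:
-100 + B(8, 1 + 0)*(-84) = -100 + 5*(-84) = -100 - 420 = -520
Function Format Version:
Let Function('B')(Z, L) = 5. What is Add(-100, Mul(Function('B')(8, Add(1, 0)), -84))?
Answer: -520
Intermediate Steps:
Add(-100, Mul(Function('B')(8, Add(1, 0)), -84)) = Add(-100, Mul(5, -84)) = Add(-100, -420) = -520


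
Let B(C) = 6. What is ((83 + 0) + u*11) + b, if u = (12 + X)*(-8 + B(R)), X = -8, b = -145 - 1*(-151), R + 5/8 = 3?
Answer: 1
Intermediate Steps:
R = 19/8 (R = -5/8 + 3 = 19/8 ≈ 2.3750)
b = 6 (b = -145 + 151 = 6)
u = -8 (u = (12 - 8)*(-8 + 6) = 4*(-2) = -8)
((83 + 0) + u*11) + b = ((83 + 0) - 8*11) + 6 = (83 - 88) + 6 = -5 + 6 = 1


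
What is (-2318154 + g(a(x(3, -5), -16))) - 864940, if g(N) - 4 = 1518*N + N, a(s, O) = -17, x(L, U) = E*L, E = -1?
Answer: -3208913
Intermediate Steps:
x(L, U) = -L
g(N) = 4 + 1519*N (g(N) = 4 + (1518*N + N) = 4 + 1519*N)
(-2318154 + g(a(x(3, -5), -16))) - 864940 = (-2318154 + (4 + 1519*(-17))) - 864940 = (-2318154 + (4 - 25823)) - 864940 = (-2318154 - 25819) - 864940 = -2343973 - 864940 = -3208913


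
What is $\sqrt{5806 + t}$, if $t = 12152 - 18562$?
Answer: $2 i \sqrt{151} \approx 24.576 i$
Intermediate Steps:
$t = -6410$
$\sqrt{5806 + t} = \sqrt{5806 - 6410} = \sqrt{-604} = 2 i \sqrt{151}$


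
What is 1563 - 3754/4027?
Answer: 6290447/4027 ≈ 1562.1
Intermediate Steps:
1563 - 3754/4027 = 6290447/4027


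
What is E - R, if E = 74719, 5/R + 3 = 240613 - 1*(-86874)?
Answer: 24469276991/327484 ≈ 74719.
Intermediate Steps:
R = 5/327484 (R = 5/(-3 + (240613 - 1*(-86874))) = 5/(-3 + (240613 + 86874)) = 5/(-3 + 327487) = 5/327484 ≈ 1.5268e-5)
E - R = 74719 - 1*5/327484 = 74719 - 5/327484 = 24469276991/327484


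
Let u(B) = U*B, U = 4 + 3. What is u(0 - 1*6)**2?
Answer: 1764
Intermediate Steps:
U = 7
u(B) = 7*B
u(0 - 1*6)**2 = (7*(0 - 1*6))**2 = (7*(0 - 6))**2 = (7*(-6))**2 = (-42)**2 = 1764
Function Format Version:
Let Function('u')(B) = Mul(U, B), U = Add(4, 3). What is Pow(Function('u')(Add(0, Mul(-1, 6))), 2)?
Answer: 1764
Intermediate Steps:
U = 7
Function('u')(B) = Mul(7, B)
Pow(Function('u')(Add(0, Mul(-1, 6))), 2) = Pow(Mul(7, Add(0, Mul(-1, 6))), 2) = Pow(Mul(7, Add(0, -6)), 2) = Pow(Mul(7, -6), 2) = Pow(-42, 2) = 1764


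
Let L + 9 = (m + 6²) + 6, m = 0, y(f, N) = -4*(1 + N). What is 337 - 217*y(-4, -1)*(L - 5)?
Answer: 337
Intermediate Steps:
y(f, N) = -4 - 4*N
L = 33 (L = -9 + ((0 + 6²) + 6) = -9 + ((0 + 36) + 6) = -9 + (36 + 6) = -9 + 42 = 33)
337 - 217*y(-4, -1)*(L - 5) = 337 - 217*(-4 - 4*(-1))*(33 - 5) = 337 - 217*(-4 + 4)*28 = 337 - 0*28 = 337 - 217*0 = 337 + 0 = 337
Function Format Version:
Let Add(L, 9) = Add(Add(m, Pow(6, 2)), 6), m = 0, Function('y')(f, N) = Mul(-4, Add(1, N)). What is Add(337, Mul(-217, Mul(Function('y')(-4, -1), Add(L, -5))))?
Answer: 337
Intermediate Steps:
Function('y')(f, N) = Add(-4, Mul(-4, N))
L = 33 (L = Add(-9, Add(Add(0, Pow(6, 2)), 6)) = Add(-9, Add(Add(0, 36), 6)) = Add(-9, Add(36, 6)) = Add(-9, 42) = 33)
Add(337, Mul(-217, Mul(Function('y')(-4, -1), Add(L, -5)))) = Add(337, Mul(-217, Mul(Add(-4, Mul(-4, -1)), Add(33, -5)))) = Add(337, Mul(-217, Mul(Add(-4, 4), 28))) = Add(337, Mul(-217, Mul(0, 28))) = Add(337, Mul(-217, 0)) = Add(337, 0) = 337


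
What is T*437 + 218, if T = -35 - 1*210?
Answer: -106847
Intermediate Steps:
T = -245 (T = -35 - 210 = -245)
T*437 + 218 = -245*437 + 218 = -107065 + 218 = -106847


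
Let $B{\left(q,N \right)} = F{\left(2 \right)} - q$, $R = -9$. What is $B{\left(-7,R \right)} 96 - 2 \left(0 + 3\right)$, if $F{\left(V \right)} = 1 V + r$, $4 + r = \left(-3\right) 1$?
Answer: $186$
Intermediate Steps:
$r = -7$ ($r = -4 - 3 = -7$)
$F{\left(V \right)} = -7 + V$ ($F{\left(V \right)} = 1 V - 7 = V - 7 = -7 + V$)
$B{\left(q,N \right)} = -5 - q$ ($B{\left(q,N \right)} = \left(-7 + 2\right) - q = -5 - q$)
$B{\left(-7,R \right)} 96 - 2 \left(0 + 3\right) = \left(-5 - -7\right) 96 - 2 \left(0 + 3\right) = \left(-5 + 7\right) 96 - 6 = 2 \cdot 96 - 6 = 192 - 6 = 186$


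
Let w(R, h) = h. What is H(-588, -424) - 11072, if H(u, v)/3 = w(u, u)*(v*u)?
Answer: -439797440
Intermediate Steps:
H(u, v) = 3*v*u² (H(u, v) = 3*(u*(v*u)) = 3*(u*(u*v)) = 3*(v*u²) = 3*v*u²)
H(-588, -424) - 11072 = 3*(-424)*(-588)² - 11072 = 3*(-424)*345744 - 11072 = -439786368 - 11072 = -439797440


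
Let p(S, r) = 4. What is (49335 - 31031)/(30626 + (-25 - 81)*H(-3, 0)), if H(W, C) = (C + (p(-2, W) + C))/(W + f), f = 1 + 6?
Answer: 2288/3815 ≈ 0.59974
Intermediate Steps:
f = 7
H(W, C) = (4 + 2*C)/(7 + W) (H(W, C) = (C + (4 + C))/(W + 7) = (4 + 2*C)/(7 + W))
(49335 - 31031)/(30626 + (-25 - 81)*H(-3, 0)) = (49335 - 31031)/(30626 + (-25 - 81)*(2*(2 + 0)/(7 - 3))) = 18304/(30626 - 212*2/4) = 18304/(30626 - 106*1) = 18304/(30626 - 106) = 18304/30520 = 18304*(1/30520) = 2288/3815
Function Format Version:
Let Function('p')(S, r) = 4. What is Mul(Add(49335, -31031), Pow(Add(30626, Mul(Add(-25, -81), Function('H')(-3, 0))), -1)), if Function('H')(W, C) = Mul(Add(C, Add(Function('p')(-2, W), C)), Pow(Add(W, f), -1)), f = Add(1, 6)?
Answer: Rational(2288, 3815) ≈ 0.59974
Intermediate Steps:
f = 7
Function('H')(W, C) = Mul(Pow(Add(7, W), -1), Add(4, Mul(2, C))) (Function('H')(W, C) = Mul(Add(C, Add(4, C)), Pow(Add(W, 7), -1)) = Mul(Add(4, Mul(2, C)), Pow(Add(7, W), -1)) = Mul(Pow(Add(7, W), -1), Add(4, Mul(2, C))))
Mul(Add(49335, -31031), Pow(Add(30626, Mul(Add(-25, -81), Function('H')(-3, 0))), -1)) = Mul(Add(49335, -31031), Pow(Add(30626, Mul(Add(-25, -81), Mul(2, Pow(Add(7, -3), -1), Add(2, 0)))), -1)) = Mul(18304, Pow(Add(30626, Mul(-106, Mul(2, Pow(4, -1), 2))), -1)) = Mul(18304, Pow(Add(30626, Mul(-106, Mul(2, Rational(1, 4), 2))), -1)) = Mul(18304, Pow(Add(30626, Mul(-106, 1)), -1)) = Mul(18304, Pow(Add(30626, -106), -1)) = Mul(18304, Pow(30520, -1)) = Mul(18304, Rational(1, 30520)) = Rational(2288, 3815)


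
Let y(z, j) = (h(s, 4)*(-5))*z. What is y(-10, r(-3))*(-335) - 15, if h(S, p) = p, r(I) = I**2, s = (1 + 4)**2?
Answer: -67015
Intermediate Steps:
s = 25 (s = 5**2 = 25)
y(z, j) = -20*z (y(z, j) = (4*(-5))*z = -20*z)
y(-10, r(-3))*(-335) - 15 = -20*(-10)*(-335) - 15 = 200*(-335) - 15 = -67000 - 15 = -67015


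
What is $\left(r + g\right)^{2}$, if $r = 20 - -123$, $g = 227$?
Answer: $136900$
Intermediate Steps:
$r = 143$ ($r = 20 + 123 = 143$)
$\left(r + g\right)^{2} = \left(143 + 227\right)^{2} = 370^{2} = 136900$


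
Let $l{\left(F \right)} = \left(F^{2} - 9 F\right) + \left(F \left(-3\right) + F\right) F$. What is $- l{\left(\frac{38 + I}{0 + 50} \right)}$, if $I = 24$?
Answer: $\frac{7936}{625} \approx 12.698$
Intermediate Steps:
$l{\left(F \right)} = - F^{2} - 9 F$ ($l{\left(F \right)} = \left(F^{2} - 9 F\right) + \left(- 3 F + F\right) F = \left(F^{2} - 9 F\right) + - 2 F F = \left(F^{2} - 9 F\right) - 2 F^{2} = - F^{2} - 9 F$)
$- l{\left(\frac{38 + I}{0 + 50} \right)} = - \left(-1\right) \frac{38 + 24}{0 + 50} \left(9 + \frac{38 + 24}{0 + 50}\right) = - \left(-1\right) \frac{62}{50} \left(9 + \frac{62}{50}\right) = - \left(-1\right) 62 \cdot \frac{1}{50} \left(9 + 62 \cdot \frac{1}{50}\right) = - \frac{\left(-1\right) 31 \left(9 + \frac{31}{25}\right)}{25} = - \frac{\left(-1\right) 31 \cdot 256}{25 \cdot 25} = \left(-1\right) \left(- \frac{7936}{625}\right) = \frac{7936}{625}$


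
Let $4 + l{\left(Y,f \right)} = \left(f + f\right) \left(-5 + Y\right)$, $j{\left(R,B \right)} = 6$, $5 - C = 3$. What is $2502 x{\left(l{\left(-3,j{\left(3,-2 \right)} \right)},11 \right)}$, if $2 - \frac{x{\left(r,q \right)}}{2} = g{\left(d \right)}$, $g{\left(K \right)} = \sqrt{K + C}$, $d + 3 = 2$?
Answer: $5004$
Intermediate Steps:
$C = 2$ ($C = 5 - 3 = 2$)
$d = -1$ ($d = -3 + 2 = -1$)
$l{\left(Y,f \right)} = -4 + 2 f \left(-5 + Y\right)$ ($l{\left(Y,f \right)} = -4 + \left(f + f\right) \left(-5 + Y\right) = -4 + 2 f \left(-5 + Y\right)$)
$g{\left(K \right)} = \sqrt{2 + K}$ ($g{\left(K \right)} = \sqrt{K + 2} = \sqrt{2 + K}$)
$x{\left(r,q \right)} = 2$ ($x{\left(r,q \right)} = 4 - 2 \sqrt{2 - 1} = 4 - 2 \sqrt{1} = 4 - 2 = 2$)
$2502 x{\left(l{\left(-3,j{\left(3,-2 \right)} \right)},11 \right)} = 2502 \cdot 2 = 5004$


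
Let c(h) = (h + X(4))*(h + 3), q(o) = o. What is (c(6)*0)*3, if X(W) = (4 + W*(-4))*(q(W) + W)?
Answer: 0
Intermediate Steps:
X(W) = 2*W*(4 - 4*W) (X(W) = (4 + W*(-4))*(W + W) = (4 - 4*W)*(2*W) = 2*W*(4 - 4*W))
c(h) = (-96 + h)*(3 + h) (c(h) = (h + 8*4*(1 - 1*4))*(h + 3) = (h + 8*4*(1 - 4))*(3 + h) = (h + 8*4*(-3))*(3 + h) = (h - 96)*(3 + h) = (-96 + h)*(3 + h))
(c(6)*0)*3 = ((-288 + 6**2 - 93*6)*0)*3 = ((-288 + 36 - 558)*0)*3 = -810*0*3 = 0*3 = 0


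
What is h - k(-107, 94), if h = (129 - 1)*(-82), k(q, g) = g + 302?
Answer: -10892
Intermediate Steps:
k(q, g) = 302 + g
h = -10496 (h = 128*(-82) = -10496)
h - k(-107, 94) = -10496 - (302 + 94) = -10496 - 1*396 = -10496 - 396 = -10892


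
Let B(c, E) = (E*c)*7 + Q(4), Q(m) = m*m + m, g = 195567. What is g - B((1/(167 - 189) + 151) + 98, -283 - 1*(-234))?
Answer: 6180645/22 ≈ 2.8094e+5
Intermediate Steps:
Q(m) = m + m² (Q(m) = m² + m = m + m²)
B(c, E) = 20 + 7*E*c (B(c, E) = (E*c)*7 + 4*(1 + 4) = 7*E*c + 4*5 = 7*E*c + 20 = 20 + 7*E*c)
g - B((1/(167 - 189) + 151) + 98, -283 - 1*(-234)) = 195567 - (20 + 7*(-283 - 1*(-234))*((1/(167 - 189) + 151) + 98)) = 195567 - (20 + 7*(-283 + 234)*((1/(-22) + 151) + 98)) = 195567 - (20 + 7*(-49)*((-1/22 + 151) + 98)) = 195567 - (20 + 7*(-49)*(3321/22 + 98)) = 195567 - (20 + 7*(-49)*(5477/22)) = 195567 - (20 - 1878611/22) = 195567 - 1*(-1878171/22) = 195567 + 1878171/22 = 6180645/22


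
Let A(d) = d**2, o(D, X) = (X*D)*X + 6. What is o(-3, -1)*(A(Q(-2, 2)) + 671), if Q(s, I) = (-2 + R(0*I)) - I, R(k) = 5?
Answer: 2016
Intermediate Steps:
Q(s, I) = 3 - I (Q(s, I) = (-2 + 5) - I = 3 - I)
o(D, X) = 6 + D*X**2 (o(D, X) = (D*X)*X + 6 = D*X**2 + 6 = 6 + D*X**2)
o(-3, -1)*(A(Q(-2, 2)) + 671) = (6 - 3*(-1)**2)*((3 - 1*2)**2 + 671) = (6 - 3*1)*((3 - 2)**2 + 671) = (6 - 3)*(1**2 + 671) = 3*(1 + 671) = 3*672 = 2016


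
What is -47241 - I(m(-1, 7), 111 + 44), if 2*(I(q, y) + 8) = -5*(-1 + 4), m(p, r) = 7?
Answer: -94451/2 ≈ -47226.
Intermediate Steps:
I(q, y) = -31/2 (I(q, y) = -8 + (-5*(-1 + 4))/2 = -8 + (-5*3)/2 = -8 + (½)*(-15) = -8 - 15/2 = -31/2)
-47241 - I(m(-1, 7), 111 + 44) = -47241 - 1*(-31/2) = -47241 + 31/2 = -94451/2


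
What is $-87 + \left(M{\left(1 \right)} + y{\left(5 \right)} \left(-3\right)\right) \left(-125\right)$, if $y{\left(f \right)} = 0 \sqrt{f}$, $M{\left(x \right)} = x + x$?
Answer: $-337$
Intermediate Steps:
$M{\left(x \right)} = 2 x$
$y{\left(f \right)} = 0$
$-87 + \left(M{\left(1 \right)} + y{\left(5 \right)} \left(-3\right)\right) \left(-125\right) = -87 + \left(2 \cdot 1 + 0 \left(-3\right)\right) \left(-125\right) = -87 + \left(2 + 0\right) \left(-125\right) = -87 + 2 \left(-125\right) = -87 - 250 = -337$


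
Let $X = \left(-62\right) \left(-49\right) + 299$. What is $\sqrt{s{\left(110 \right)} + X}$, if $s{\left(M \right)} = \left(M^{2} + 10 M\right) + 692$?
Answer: $\sqrt{17229} \approx 131.26$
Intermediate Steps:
$s{\left(M \right)} = 692 + M^{2} + 10 M$
$X = 3337$ ($X = 3038 + 299 = 3337$)
$\sqrt{s{\left(110 \right)} + X} = \sqrt{\left(692 + 110^{2} + 10 \cdot 110\right) + 3337} = \sqrt{\left(692 + 12100 + 1100\right) + 3337} = \sqrt{13892 + 3337} = \sqrt{17229}$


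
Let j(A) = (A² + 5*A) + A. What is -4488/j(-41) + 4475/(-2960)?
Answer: -3941221/849520 ≈ -4.6394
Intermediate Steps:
j(A) = A² + 6*A
-4488/j(-41) + 4475/(-2960) = -4488*(-1/(41*(6 - 41))) + 4475/(-2960) = -4488/((-41*(-35))) + 4475*(-1/2960) = -4488/1435 - 895/592 = -3941221/849520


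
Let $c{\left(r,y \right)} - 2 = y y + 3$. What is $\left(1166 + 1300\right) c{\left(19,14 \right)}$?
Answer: $495666$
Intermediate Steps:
$c{\left(r,y \right)} = 5 + y^{2}$ ($c{\left(r,y \right)} = 2 + \left(y y + 3\right) = 2 + \left(y^{2} + 3\right) = 2 + \left(3 + y^{2}\right) = 5 + y^{2}$)
$\left(1166 + 1300\right) c{\left(19,14 \right)} = \left(1166 + 1300\right) \left(5 + 14^{2}\right) = 2466 \left(5 + 196\right) = 2466 \cdot 201 = 495666$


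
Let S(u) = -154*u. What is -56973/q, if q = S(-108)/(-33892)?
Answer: 22987249/198 ≈ 1.1610e+5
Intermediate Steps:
q = -4158/8473 (q = -154*(-108)/(-33892) = 16632*(-1/33892) = -4158/8473 ≈ -0.49074)
-56973/q = -56973/(-4158/8473) = -56973*(-8473/4158) = 22987249/198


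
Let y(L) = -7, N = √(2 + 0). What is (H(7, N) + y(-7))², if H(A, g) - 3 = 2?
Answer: 4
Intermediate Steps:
N = √2 ≈ 1.4142
H(A, g) = 5 (H(A, g) = 3 + 2 = 5)
(H(7, N) + y(-7))² = (5 - 7)² = (-2)² = 4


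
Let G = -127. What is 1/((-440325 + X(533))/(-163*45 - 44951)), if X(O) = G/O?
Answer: 13934219/117346676 ≈ 0.11874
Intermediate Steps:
X(O) = -127/O
1/((-440325 + X(533))/(-163*45 - 44951)) = 1/((-440325 - 127/533)/(-163*45 - 44951)) = 1/((-440325 - 127*1/533)/(-7335 - 44951)) = 1/((-440325 - 127/533)/(-52286)) = 1/(-234693352/533*(-1/52286)) = 1/(117346676/13934219) = 13934219/117346676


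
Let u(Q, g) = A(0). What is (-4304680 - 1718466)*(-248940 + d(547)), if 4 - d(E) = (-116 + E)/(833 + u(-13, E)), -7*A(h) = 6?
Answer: 8733894280052682/5825 ≈ 1.4994e+12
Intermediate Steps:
A(h) = -6/7 (A(h) = -⅐*6 = -6/7)
u(Q, g) = -6/7
d(E) = 24112/5825 - 7*E/5825 (d(E) = 4 - (-116 + E)/(833 - 6/7) = 4 - (-116 + E)/5825/7 = 4 - (-116 + E)*7/5825 = 4 - (-812/5825 + 7*E/5825) = 4 + (812/5825 - 7*E/5825) = 24112/5825 - 7*E/5825)
(-4304680 - 1718466)*(-248940 + d(547)) = (-4304680 - 1718466)*(-248940 + (24112/5825 - 7/5825*547)) = -6023146*(-248940 + (24112/5825 - 3829/5825)) = -6023146*(-248940 + 20283/5825) = -6023146*(-1450055217/5825) = 8733894280052682/5825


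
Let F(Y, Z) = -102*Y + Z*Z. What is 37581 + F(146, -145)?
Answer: 43714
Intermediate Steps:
F(Y, Z) = Z² - 102*Y (F(Y, Z) = -102*Y + Z² = Z² - 102*Y)
37581 + F(146, -145) = 37581 + ((-145)² - 102*146) = 37581 + (21025 - 14892) = 37581 + 6133 = 43714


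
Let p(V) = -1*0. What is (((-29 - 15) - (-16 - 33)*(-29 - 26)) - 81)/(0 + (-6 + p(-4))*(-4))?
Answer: -235/2 ≈ -117.50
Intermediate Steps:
p(V) = 0
(((-29 - 15) - (-16 - 33)*(-29 - 26)) - 81)/(0 + (-6 + p(-4))*(-4)) = (((-29 - 15) - (-16 - 33)*(-29 - 26)) - 81)/(0 + (-6 + 0)*(-4)) = ((-44 - (-49)*(-55)) - 81)/(0 - 6*(-4)) = ((-44 - 1*2695) - 81)/(0 + 24) = ((-44 - 2695) - 81)/24 = (-2739 - 81)*(1/24) = -2820*1/24 = -235/2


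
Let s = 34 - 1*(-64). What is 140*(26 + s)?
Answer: 17360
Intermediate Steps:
s = 98 (s = 34 + 64 = 98)
140*(26 + s) = 140*(26 + 98) = 140*124 = 17360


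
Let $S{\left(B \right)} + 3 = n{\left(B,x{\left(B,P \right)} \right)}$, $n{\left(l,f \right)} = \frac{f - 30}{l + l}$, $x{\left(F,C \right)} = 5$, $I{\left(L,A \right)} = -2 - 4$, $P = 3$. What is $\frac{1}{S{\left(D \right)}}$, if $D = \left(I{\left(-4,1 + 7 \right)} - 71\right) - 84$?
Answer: $- \frac{322}{941} \approx -0.34219$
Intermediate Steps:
$I{\left(L,A \right)} = -6$ ($I{\left(L,A \right)} = -2 - 4 = -6$)
$n{\left(l,f \right)} = \frac{-30 + f}{2 l}$
$D = -161$ ($D = \left(-6 - 71\right) - 84 = -77 - 84 = -161$)
$S{\left(B \right)} = -3 - \frac{25}{2 B}$ ($S{\left(B \right)} = -3 + \frac{-30 + 5}{2 B} = -3 + \frac{1}{2} \frac{1}{B} \left(-25\right) = -3 - \frac{25}{2 B}$)
$\frac{1}{S{\left(D \right)}} = \frac{1}{-3 - \frac{25}{2 \left(-161\right)}} = \frac{1}{-3 - - \frac{25}{322}} = \frac{1}{-3 + \frac{25}{322}} = \frac{1}{- \frac{941}{322}} = - \frac{322}{941}$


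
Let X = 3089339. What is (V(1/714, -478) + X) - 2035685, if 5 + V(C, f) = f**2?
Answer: 1282133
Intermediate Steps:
V(C, f) = -5 + f**2
(V(1/714, -478) + X) - 2035685 = ((-5 + (-478)**2) + 3089339) - 2035685 = ((-5 + 228484) + 3089339) - 2035685 = (228479 + 3089339) - 2035685 = 3317818 - 2035685 = 1282133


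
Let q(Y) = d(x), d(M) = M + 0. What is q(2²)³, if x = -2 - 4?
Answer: -216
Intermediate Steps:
x = -6
d(M) = M
q(Y) = -6
q(2²)³ = (-6)³ = -216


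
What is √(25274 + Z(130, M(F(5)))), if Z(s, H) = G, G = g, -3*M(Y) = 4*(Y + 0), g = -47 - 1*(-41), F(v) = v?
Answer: 2*√6317 ≈ 158.96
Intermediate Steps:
g = -6 (g = -47 + 41 = -6)
M(Y) = -4*Y/3 (M(Y) = -4*(Y + 0)/3 = -4*Y/3)
G = -6
Z(s, H) = -6
√(25274 + Z(130, M(F(5)))) = √(25274 - 6) = √25268 = 2*√6317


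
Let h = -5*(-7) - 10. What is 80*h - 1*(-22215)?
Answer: 24215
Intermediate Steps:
h = 25 (h = 35 - 10 = 25)
80*h - 1*(-22215) = 80*25 - 1*(-22215) = 2000 + 22215 = 24215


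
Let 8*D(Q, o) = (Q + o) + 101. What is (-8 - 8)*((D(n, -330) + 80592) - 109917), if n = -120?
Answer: 469898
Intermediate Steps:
D(Q, o) = 101/8 + Q/8 + o/8 (D(Q, o) = ((Q + o) + 101)/8 = (101 + Q + o)/8 = 101/8 + Q/8 + o/8)
(-8 - 8)*((D(n, -330) + 80592) - 109917) = (-8 - 8)*(((101/8 + (⅛)*(-120) + (⅛)*(-330)) + 80592) - 109917) = -16*(((101/8 - 15 - 165/4) + 80592) - 109917) = -16*((-349/8 + 80592) - 109917) = -16*(644387/8 - 109917) = -16*(-234949/8) = 469898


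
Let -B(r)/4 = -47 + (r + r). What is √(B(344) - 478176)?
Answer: 86*I*√65 ≈ 693.35*I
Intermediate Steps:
B(r) = 188 - 8*r (B(r) = -4*(-47 + (r + r)) = -4*(-47 + 2*r) = 188 - 8*r)
√(B(344) - 478176) = √((188 - 8*344) - 478176) = √((188 - 2752) - 478176) = √(-2564 - 478176) = √(-480740) = 86*I*√65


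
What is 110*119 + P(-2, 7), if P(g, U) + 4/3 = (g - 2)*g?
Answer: 39290/3 ≈ 13097.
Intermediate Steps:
P(g, U) = -4/3 + g*(-2 + g) (P(g, U) = -4/3 + (g - 2)*g = -4/3 + (-2 + g)*g = -4/3 + g*(-2 + g))
110*119 + P(-2, 7) = 110*119 + (-4/3 + (-2)² - 2*(-2)) = 13090 + (-4/3 + 4 + 4) = 13090 + 20/3 = 39290/3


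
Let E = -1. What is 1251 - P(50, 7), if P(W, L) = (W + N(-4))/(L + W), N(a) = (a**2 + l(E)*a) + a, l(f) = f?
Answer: 23747/19 ≈ 1249.8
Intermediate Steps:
N(a) = a**2 (N(a) = (a**2 - a) + a = a**2)
P(W, L) = (16 + W)/(L + W) (P(W, L) = (W + (-4)**2)/(L + W) = (W + 16)/(L + W) = (16 + W)/(L + W))
1251 - P(50, 7) = 1251 - (16 + 50)/(7 + 50) = 1251 - 66/57 = 1251 - 1*22/19 = 1251 - 22/19 = 23747/19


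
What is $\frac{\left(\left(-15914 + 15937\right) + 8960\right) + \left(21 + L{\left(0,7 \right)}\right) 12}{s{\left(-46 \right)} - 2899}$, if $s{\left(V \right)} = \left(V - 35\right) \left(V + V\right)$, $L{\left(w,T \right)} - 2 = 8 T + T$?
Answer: $\frac{10015}{4553} \approx 2.1996$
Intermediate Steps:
$L{\left(w,T \right)} = 2 + 9 T$ ($L{\left(w,T \right)} = 2 + \left(8 T + T\right) = 2 + 9 T$)
$s{\left(V \right)} = 2 V \left(-35 + V\right)$ ($s{\left(V \right)} = \left(-35 + V\right) 2 V = 2 V \left(-35 + V\right)$)
$\frac{\left(\left(-15914 + 15937\right) + 8960\right) + \left(21 + L{\left(0,7 \right)}\right) 12}{s{\left(-46 \right)} - 2899} = \frac{\left(\left(-15914 + 15937\right) + 8960\right) + \left(21 + \left(2 + 9 \cdot 7\right)\right) 12}{2 \left(-46\right) \left(-35 - 46\right) - 2899} = \frac{\left(23 + 8960\right) + \left(21 + \left(2 + 63\right)\right) 12}{2 \left(-46\right) \left(-81\right) - 2899} = \frac{8983 + \left(21 + 65\right) 12}{7452 - 2899} = \frac{8983 + 86 \cdot 12}{4553} = \left(8983 + 1032\right) \frac{1}{4553} = 10015 \cdot \frac{1}{4553} = \frac{10015}{4553}$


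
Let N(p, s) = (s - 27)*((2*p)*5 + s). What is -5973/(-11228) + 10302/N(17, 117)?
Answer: 918209/986460 ≈ 0.93081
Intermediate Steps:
N(p, s) = (-27 + s)*(s + 10*p) (N(p, s) = (-27 + s)*(10*p + s) = (-27 + s)*(s + 10*p))
-5973/(-11228) + 10302/N(17, 117) = -5973/(-11228) + 10302/(117**2 - 270*17 - 27*117 + 10*17*117) = -5973*(-1/11228) + 10302/(13689 - 4590 - 3159 + 19890) = 5973/11228 + 10302/25830 = 5973/11228 + 10302*(1/25830) = 5973/11228 + 1717/4305 = 918209/986460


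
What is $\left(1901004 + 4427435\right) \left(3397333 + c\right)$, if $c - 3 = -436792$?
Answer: $18735622110816$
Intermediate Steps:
$c = -436789$ ($c = 3 - 436792 = -436789$)
$\left(1901004 + 4427435\right) \left(3397333 + c\right) = \left(1901004 + 4427435\right) \left(3397333 - 436789\right) = 6328439 \cdot 2960544 = 18735622110816$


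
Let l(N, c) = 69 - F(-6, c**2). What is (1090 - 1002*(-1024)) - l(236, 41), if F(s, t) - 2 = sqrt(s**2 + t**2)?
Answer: 1027071 + sqrt(2825797) ≈ 1.0288e+6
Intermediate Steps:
F(s, t) = 2 + sqrt(s**2 + t**2)
l(N, c) = 67 - sqrt(36 + c**4) (l(N, c) = 69 - (2 + sqrt((-6)**2 + (c**2)**2)) = 69 - (2 + sqrt(36 + c**4)) = 69 + (-2 - sqrt(36 + c**4)) = 67 - sqrt(36 + c**4))
(1090 - 1002*(-1024)) - l(236, 41) = (1090 - 1002*(-1024)) - (67 - sqrt(36 + 41**4)) = (1090 + 1026048) - (67 - sqrt(36 + 2825761)) = 1027138 - (67 - sqrt(2825797)) = 1027138 + (-67 + sqrt(2825797)) = 1027071 + sqrt(2825797)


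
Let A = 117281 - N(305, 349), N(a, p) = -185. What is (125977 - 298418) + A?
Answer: -54975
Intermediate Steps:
A = 117466 (A = 117281 - 1*(-185) = 117281 + 185 = 117466)
(125977 - 298418) + A = (125977 - 298418) + 117466 = -172441 + 117466 = -54975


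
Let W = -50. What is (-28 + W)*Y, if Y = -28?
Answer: 2184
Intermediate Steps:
(-28 + W)*Y = (-28 - 50)*(-28) = -78*(-28) = 2184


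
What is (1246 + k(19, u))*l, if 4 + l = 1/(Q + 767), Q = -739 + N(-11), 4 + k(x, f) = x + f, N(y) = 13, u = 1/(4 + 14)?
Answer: -3699937/738 ≈ -5013.5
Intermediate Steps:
u = 1/18 ≈ 0.055556
k(x, f) = -4 + f + x (k(x, f) = -4 + (x + f) = -4 + (f + x) = -4 + f + x)
Q = -726 (Q = -739 + 13 = -726)
l = -163/41 (l = -4 + 1/(-726 + 767) = -4 + 1/41 = -163/41 ≈ -3.9756)
(1246 + k(19, u))*l = (1246 + (-4 + 1/18 + 19))*(-163/41) = (1246 + 271/18)*(-163/41) = (22699/18)*(-163/41) = -3699937/738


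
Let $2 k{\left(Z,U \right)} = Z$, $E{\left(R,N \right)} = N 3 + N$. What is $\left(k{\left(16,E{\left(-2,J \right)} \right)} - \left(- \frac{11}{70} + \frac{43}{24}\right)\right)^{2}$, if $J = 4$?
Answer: $\frac{28590409}{705600} \approx 40.519$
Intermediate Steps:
$E{\left(R,N \right)} = 4 N$ ($E{\left(R,N \right)} = 3 N + N = 4 N$)
$k{\left(Z,U \right)} = \frac{Z}{2}$
$\left(k{\left(16,E{\left(-2,J \right)} \right)} - \left(- \frac{11}{70} + \frac{43}{24}\right)\right)^{2} = \left(\frac{1}{2} \cdot 16 - \left(- \frac{11}{70} + \frac{43}{24}\right)\right)^{2} = \left(8 - \frac{1373}{840}\right)^{2} = \left(\frac{5347}{840}\right)^{2} = \frac{28590409}{705600}$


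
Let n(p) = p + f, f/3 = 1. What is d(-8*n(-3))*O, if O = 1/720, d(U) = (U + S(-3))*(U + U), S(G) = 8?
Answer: 0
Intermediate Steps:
f = 3 (f = 3*1 = 3)
n(p) = 3 + p (n(p) = p + 3 = 3 + p)
d(U) = 2*U*(8 + U) (d(U) = (U + 8)*(U + U) = (8 + U)*(2*U) = 2*U*(8 + U))
O = 1/720 ≈ 0.0013889
d(-8*n(-3))*O = (2*(-8*(3 - 3))*(8 - 8*(3 - 3)))*(1/720) = (2*(-8*0)*(8 - 8*0))*(1/720) = (2*0*(8 + 0))*(1/720) = (2*0*8)*(1/720) = 0*(1/720) = 0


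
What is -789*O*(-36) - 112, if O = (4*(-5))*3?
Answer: -1704352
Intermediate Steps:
O = -60 (O = -20*3 = -60)
-789*O*(-36) - 112 = -(-47340)*(-36) - 112 = -789*2160 - 112 = -1704240 - 112 = -1704352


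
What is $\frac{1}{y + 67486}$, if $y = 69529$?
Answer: $\frac{1}{137015} \approx 7.2985 \cdot 10^{-6}$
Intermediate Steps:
$\frac{1}{y + 67486} = \frac{1}{69529 + 67486} = \frac{1}{137015}$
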